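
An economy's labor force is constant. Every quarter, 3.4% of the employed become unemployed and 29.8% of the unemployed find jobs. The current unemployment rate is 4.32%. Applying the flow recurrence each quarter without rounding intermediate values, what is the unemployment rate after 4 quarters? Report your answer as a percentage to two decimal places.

With a fixed labor force, u_{t+1} = u_t + s·(1−u_t) − f·u_t = u_t·(1−s−f) + s.
Here 1−s−f = 0.668 and s = 0.034.
u_1 = 0.043200 × 0.668 + 0.034 = 0.062858.
u_2 = 0.062858 × 0.668 + 0.034 = 0.075989.
u_3 = 0.075989 × 0.668 + 0.034 = 0.084761.
u_4 = 0.084761 × 0.668 + 0.034 = 0.090620.

Unemployment rate after four quarters ≈ 9.06%.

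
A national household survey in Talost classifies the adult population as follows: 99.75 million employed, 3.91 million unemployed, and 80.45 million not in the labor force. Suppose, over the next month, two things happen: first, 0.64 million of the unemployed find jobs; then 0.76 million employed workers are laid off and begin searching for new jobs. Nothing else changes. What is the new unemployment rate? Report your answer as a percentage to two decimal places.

New unemployment rate ≈ 3.89%.

Initially, labor force = 99.75 + 3.91 = 103.66 million, so u = 3.91/103.66 = 3.77%.
After the first change, unemployed falls and employed rises by 0.64; labor force unchanged → E = 100.39, U = 3.27, labor force = 103.66 million.
After the second change, employed falls and unemployed rises by 0.76; labor force unchanged → E = 99.63, U = 4.03, labor force = 103.66 million.
New unemployment rate = 4.03 / 103.66 = 3.89%.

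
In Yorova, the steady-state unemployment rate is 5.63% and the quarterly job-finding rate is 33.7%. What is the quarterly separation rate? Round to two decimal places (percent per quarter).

From u* = s/(s+f): s = u·f/(1−u).
s = 0.0563 × 33.7 / (1 − 0.0563) = 1.8973 / 0.9437 ≈ 2.01% per quarter.

Separation rate ≈ 2.01% per quarter.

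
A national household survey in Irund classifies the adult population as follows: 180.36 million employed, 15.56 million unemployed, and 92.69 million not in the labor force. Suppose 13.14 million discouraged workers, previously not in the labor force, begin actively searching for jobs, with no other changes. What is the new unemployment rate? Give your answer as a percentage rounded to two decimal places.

New unemployment rate ≈ 13.73%.

Initially, labor force = 180.36 + 15.56 = 195.92 million, so u = 15.56/195.92 = 7.94%.
After the change, unemployed and labor force both rise by 13.14 → E = 180.36, U = 28.70, labor force = 209.06 million.
New unemployment rate = 28.70 / 209.06 = 13.73%.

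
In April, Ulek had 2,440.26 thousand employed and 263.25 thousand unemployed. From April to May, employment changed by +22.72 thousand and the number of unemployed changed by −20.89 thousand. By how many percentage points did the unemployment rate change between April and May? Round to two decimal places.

April: labor force = 2,440.26 + 263.25 = 2,703.51; u = 263.25/2,703.51 = 9.74%.
May: labor force = 2,462.98 + 242.36 = 2,705.34; u = 242.36/2,705.34 = 8.96%.
Change = 8.96% − 9.74% = −0.78 pp.

The unemployment rate changed by −0.78 percentage points.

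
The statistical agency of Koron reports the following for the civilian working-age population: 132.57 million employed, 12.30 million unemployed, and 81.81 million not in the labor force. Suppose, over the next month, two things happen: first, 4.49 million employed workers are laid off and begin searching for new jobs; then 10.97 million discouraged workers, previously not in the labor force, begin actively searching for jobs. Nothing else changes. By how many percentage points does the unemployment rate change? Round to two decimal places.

Initially, labor force = 132.57 + 12.30 = 144.87 million, so u = 12.30/144.87 = 8.49%.
After the first change, employed falls and unemployed rises by 4.49; labor force unchanged → E = 128.08, U = 16.79, labor force = 144.87 million.
After the second change, unemployed and labor force both rise by 10.97 → E = 128.08, U = 27.76, labor force = 155.84 million.
New unemployment rate = 27.76 / 155.84 = 17.81%.
Change = 17.81% − 8.49% = +9.32 percentage points.

The unemployment rate changes by +9.32 percentage points.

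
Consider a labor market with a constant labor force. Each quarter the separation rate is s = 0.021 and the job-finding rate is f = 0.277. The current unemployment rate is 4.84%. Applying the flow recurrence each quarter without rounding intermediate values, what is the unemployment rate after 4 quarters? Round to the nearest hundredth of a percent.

With a fixed labor force, u_{t+1} = u_t + s·(1−u_t) − f·u_t = u_t·(1−s−f) + s.
Here 1−s−f = 0.702 and s = 0.021.
u_1 = 0.048400 × 0.702 + 0.021 = 0.054977.
u_2 = 0.054977 × 0.702 + 0.021 = 0.059594.
u_3 = 0.059594 × 0.702 + 0.021 = 0.062835.
u_4 = 0.062835 × 0.702 + 0.021 = 0.065110.

Unemployment rate after four quarters ≈ 6.51%.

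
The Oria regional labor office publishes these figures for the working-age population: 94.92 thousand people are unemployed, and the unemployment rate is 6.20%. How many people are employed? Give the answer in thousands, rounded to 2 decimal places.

Labor force = U / u = 94.92 / 0.0620 ≈ 1,530.97 thousand.
Employed = labor force − unemployed = 1,530.97 − 94.92 = 1,436.05 thousand.

About 1,436.05 thousand are employed.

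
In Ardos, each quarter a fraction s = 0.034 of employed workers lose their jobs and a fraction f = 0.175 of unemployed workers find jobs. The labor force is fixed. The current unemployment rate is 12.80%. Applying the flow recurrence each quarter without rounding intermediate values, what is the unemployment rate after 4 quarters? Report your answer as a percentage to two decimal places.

With a fixed labor force, u_{t+1} = u_t + s·(1−u_t) − f·u_t = u_t·(1−s−f) + s.
Here 1−s−f = 0.791 and s = 0.034.
u_1 = 0.128000 × 0.791 + 0.034 = 0.135248.
u_2 = 0.135248 × 0.791 + 0.034 = 0.140981.
u_3 = 0.140981 × 0.791 + 0.034 = 0.145516.
u_4 = 0.145516 × 0.791 + 0.034 = 0.149103.

Unemployment rate after four quarters ≈ 14.91%.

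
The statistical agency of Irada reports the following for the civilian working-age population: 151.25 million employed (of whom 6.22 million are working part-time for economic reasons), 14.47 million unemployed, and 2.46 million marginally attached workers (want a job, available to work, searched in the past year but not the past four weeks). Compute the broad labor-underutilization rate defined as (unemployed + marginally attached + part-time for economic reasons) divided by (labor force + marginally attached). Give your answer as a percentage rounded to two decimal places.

Labor force = 151.25 + 14.47 = 165.72 million.
Numerator = 14.47 + 2.46 + 6.22 = 23.15 million.
Denominator = 165.72 + 2.46 = 168.18 million.
Broad rate = 23.15 / 168.18 = 13.77%.

Broad underutilization rate ≈ 13.77%.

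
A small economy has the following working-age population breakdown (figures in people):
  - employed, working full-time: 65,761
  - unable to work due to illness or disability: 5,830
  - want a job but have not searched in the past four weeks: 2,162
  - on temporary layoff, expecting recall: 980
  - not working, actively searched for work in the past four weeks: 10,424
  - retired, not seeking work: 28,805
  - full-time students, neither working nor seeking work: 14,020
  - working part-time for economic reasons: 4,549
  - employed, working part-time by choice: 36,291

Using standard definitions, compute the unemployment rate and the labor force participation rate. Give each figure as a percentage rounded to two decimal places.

Employed = 65,761 + 4,549 + 36,291 = 106,601 (anyone who worked, including part-time for economic reasons, counts as employed).
Unemployed = 980 + 10,424 = 11,404 (jobless and actively searching, or on temporary layoff).
Labor force = 106,601 + 11,404 = 118,005.
Not in labor force = 5,830 + 2,162 + 28,805 + 14,020 = 50,817 (those not working and not actively searching are outside the labor force — including those who want a job but have given up searching).
Civilian working-age population = 118,005 + 50,817 = 168,822.
Unemployment rate = 11,404 / 118,005 = 9.66%.
Labor force participation rate = 118,005 / 168,822 = 69.90%.

Unemployment rate ≈ 9.66%; labor force participation rate ≈ 69.90%.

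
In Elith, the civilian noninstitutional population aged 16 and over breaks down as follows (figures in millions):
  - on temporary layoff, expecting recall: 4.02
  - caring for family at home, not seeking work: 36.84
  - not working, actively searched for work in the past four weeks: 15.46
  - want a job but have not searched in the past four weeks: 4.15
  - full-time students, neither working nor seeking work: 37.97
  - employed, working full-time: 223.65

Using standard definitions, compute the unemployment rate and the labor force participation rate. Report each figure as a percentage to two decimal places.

Unemployment rate ≈ 8.01%; labor force participation rate ≈ 75.49%.

Employed = 223.65 million.
Unemployed = 4.02 + 15.46 = 19.48 million (jobless and actively searching, or on temporary layoff).
Labor force = 223.65 + 19.48 = 243.13 million.
Not in labor force = 36.84 + 4.15 + 37.97 = 78.96 million (those not working and not actively searching are outside the labor force — including those who want a job but have given up searching).
Civilian working-age population = 243.13 + 78.96 = 322.09 million.
Unemployment rate = 19.48 / 243.13 = 8.01%.
Labor force participation rate = 243.13 / 322.09 = 75.49%.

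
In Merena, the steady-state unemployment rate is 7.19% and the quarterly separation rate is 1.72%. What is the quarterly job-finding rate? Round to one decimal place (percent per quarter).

From u* = s/(s+f): f = s·(1−u)/u.
f = 1.72 × (1 − 0.0719) / 0.0719 = 1.5963 / 0.0719 ≈ 22.2% per quarter.

Job-finding rate ≈ 22.2% per quarter.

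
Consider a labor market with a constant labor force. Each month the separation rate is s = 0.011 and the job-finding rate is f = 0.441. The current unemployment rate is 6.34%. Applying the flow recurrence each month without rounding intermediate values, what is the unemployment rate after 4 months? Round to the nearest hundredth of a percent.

Unemployment rate after four months ≈ 2.79%.

With a fixed labor force, u_{t+1} = u_t + s·(1−u_t) − f·u_t = u_t·(1−s−f) + s.
Here 1−s−f = 0.548 and s = 0.011.
u_1 = 0.063400 × 0.548 + 0.011 = 0.045743.
u_2 = 0.045743 × 0.548 + 0.011 = 0.036067.
u_3 = 0.036067 × 0.548 + 0.011 = 0.030765.
u_4 = 0.030765 × 0.548 + 0.011 = 0.027859.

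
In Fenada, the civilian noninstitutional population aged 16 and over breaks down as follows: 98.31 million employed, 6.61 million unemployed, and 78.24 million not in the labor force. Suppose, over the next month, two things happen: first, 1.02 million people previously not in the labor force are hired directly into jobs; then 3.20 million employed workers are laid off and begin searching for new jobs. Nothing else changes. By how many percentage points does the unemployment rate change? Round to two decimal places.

Initially, labor force = 98.31 + 6.61 = 104.92 million, so u = 6.61/104.92 = 6.30%.
After the first change, employed and labor force both rise by 1.02; unemployed unchanged → E = 99.33, U = 6.61, labor force = 105.94 million.
After the second change, employed falls and unemployed rises by 3.20; labor force unchanged → E = 96.13, U = 9.81, labor force = 105.94 million.
New unemployment rate = 9.81 / 105.94 = 9.26%.
Change = 9.26% − 6.30% = +2.96 percentage points.

The unemployment rate changes by +2.96 percentage points.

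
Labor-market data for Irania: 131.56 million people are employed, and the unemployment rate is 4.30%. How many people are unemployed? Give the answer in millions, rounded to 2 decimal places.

Let U be the number unemployed. The labor force is E + U, and U/(E+U) = 0.0430.
So U = 0.0430 × 131.56 / (1 − 0.0430) = 5.6571 / 0.9570 ≈ 5.91 million.

About 5.91 million are unemployed.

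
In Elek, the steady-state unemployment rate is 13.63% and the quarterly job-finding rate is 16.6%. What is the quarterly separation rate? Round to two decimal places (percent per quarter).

Separation rate ≈ 2.62% per quarter.

From u* = s/(s+f): s = u·f/(1−u).
s = 0.1363 × 16.6 / (1 − 0.1363) = 2.2626 / 0.8637 ≈ 2.62% per quarter.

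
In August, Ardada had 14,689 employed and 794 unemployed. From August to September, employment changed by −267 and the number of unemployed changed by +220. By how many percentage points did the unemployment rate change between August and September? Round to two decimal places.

August: labor force = 14,689 + 794 = 15,483; u = 794/15,483 = 5.13%.
September: labor force = 14,422 + 1,014 = 15,436; u = 1,014/15,436 = 6.57%.
Change = 6.57% − 5.13% = +1.44 pp.

The unemployment rate changed by +1.44 percentage points.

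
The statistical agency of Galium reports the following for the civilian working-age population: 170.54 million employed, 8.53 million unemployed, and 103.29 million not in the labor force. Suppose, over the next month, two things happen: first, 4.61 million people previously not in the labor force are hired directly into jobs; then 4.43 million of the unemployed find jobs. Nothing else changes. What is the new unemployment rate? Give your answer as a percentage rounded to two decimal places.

Initially, labor force = 170.54 + 8.53 = 179.07 million, so u = 8.53/179.07 = 4.76%.
After the first change, employed and labor force both rise by 4.61; unemployed unchanged → E = 175.15, U = 8.53, labor force = 183.68 million.
After the second change, unemployed falls and employed rises by 4.43; labor force unchanged → E = 179.58, U = 4.10, labor force = 183.68 million.
New unemployment rate = 4.10 / 183.68 = 2.23%.

New unemployment rate ≈ 2.23%.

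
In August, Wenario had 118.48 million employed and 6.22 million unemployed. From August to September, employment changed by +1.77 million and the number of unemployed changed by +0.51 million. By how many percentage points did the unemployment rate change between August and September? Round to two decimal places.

The unemployment rate changed by +0.31 percentage points.

August: labor force = 118.48 + 6.22 = 124.70; u = 6.22/124.70 = 4.99%.
September: labor force = 120.25 + 6.73 = 126.98; u = 6.73/126.98 = 5.30%.
Change = 5.30% − 4.99% = +0.31 pp.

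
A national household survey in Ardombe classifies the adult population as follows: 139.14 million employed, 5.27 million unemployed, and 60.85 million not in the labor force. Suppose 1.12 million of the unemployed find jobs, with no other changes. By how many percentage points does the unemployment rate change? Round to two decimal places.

Initially, labor force = 139.14 + 5.27 = 144.41 million, so u = 5.27/144.41 = 3.65%.
After the change, unemployed falls and employed rises by 1.12; labor force unchanged → E = 140.26, U = 4.15, labor force = 144.41 million.
New unemployment rate = 4.15 / 144.41 = 2.87%.
Change = 2.87% − 3.65% = −0.78 percentage points.

The unemployment rate changes by −0.78 percentage points.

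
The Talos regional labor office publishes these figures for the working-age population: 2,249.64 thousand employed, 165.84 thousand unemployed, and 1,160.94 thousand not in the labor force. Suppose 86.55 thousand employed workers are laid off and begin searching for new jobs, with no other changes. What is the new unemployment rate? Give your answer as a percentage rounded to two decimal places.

Initially, labor force = 2,249.64 + 165.84 = 2,415.48 thousand, so u = 165.84/2,415.48 = 6.87%.
After the change, employed falls and unemployed rises by 86.55; labor force unchanged → E = 2,163.09, U = 252.39, labor force = 2,415.48 thousand.
New unemployment rate = 252.39 / 2,415.48 = 10.45%.

New unemployment rate ≈ 10.45%.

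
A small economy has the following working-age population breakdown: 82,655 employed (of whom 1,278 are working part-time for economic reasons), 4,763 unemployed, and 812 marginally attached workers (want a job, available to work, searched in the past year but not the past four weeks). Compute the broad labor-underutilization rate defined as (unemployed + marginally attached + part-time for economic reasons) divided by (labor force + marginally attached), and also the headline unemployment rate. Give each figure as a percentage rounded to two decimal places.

Labor force = 82,655 + 4,763 = 87,418.
Numerator = 4,763 + 812 + 1,278 = 6,853.
Denominator = 87,418 + 812 = 88,230.
Broad rate = 6,853 / 88,230 = 7.77%.
Headline unemployment rate = 4,763 / 87,418 = 5.45%.

Broad underutilization rate ≈ 7.77%; headline unemployment rate ≈ 5.45%.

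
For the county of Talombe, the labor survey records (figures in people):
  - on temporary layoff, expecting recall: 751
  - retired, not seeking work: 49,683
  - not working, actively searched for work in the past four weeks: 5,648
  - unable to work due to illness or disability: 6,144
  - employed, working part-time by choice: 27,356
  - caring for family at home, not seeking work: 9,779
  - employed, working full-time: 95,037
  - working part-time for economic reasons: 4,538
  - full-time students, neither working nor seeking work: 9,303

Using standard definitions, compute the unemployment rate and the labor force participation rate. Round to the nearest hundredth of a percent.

Unemployment rate ≈ 4.80%; labor force participation rate ≈ 64.03%.

Employed = 27,356 + 95,037 + 4,538 = 126,931 (anyone who worked, including part-time for economic reasons, counts as employed).
Unemployed = 751 + 5,648 = 6,399 (jobless and actively searching, or on temporary layoff).
Labor force = 126,931 + 6,399 = 133,330.
Not in labor force = 49,683 + 6,144 + 9,779 + 9,303 = 74,909 (those not working and not actively searching are outside the labor force).
Civilian working-age population = 133,330 + 74,909 = 208,239.
Unemployment rate = 6,399 / 133,330 = 4.80%.
Labor force participation rate = 133,330 / 208,239 = 64.03%.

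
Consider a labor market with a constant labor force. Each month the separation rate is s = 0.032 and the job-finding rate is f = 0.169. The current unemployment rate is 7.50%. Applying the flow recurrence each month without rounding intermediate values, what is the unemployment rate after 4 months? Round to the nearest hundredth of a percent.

Unemployment rate after four months ≈ 12.49%.

With a fixed labor force, u_{t+1} = u_t + s·(1−u_t) − f·u_t = u_t·(1−s−f) + s.
Here 1−s−f = 0.799 and s = 0.032.
u_1 = 0.075000 × 0.799 + 0.032 = 0.091925.
u_2 = 0.091925 × 0.799 + 0.032 = 0.105448.
u_3 = 0.105448 × 0.799 + 0.032 = 0.116253.
u_4 = 0.116253 × 0.799 + 0.032 = 0.124886.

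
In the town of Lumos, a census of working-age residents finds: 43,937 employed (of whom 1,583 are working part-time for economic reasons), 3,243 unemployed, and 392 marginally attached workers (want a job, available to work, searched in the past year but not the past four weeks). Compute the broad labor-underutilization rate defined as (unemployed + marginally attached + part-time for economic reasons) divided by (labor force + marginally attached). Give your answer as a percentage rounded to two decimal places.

Labor force = 43,937 + 3,243 = 47,180.
Numerator = 3,243 + 392 + 1,583 = 5,218.
Denominator = 47,180 + 392 = 47,572.
Broad rate = 5,218 / 47,572 = 10.97%.

Broad underutilization rate ≈ 10.97%.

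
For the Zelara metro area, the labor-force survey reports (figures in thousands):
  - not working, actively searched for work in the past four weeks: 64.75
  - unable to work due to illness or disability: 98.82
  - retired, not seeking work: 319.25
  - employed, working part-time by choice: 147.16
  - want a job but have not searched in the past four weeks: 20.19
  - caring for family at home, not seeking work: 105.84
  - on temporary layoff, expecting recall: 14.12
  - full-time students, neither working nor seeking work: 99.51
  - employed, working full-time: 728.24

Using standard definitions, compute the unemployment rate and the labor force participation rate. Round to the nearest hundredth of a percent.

Employed = 147.16 + 728.24 = 875.40 thousand.
Unemployed = 64.75 + 14.12 = 78.87 thousand (jobless and actively searching, or on temporary layoff).
Labor force = 875.40 + 78.87 = 954.27 thousand.
Not in labor force = 98.82 + 319.25 + 20.19 + 105.84 + 99.51 = 643.61 thousand (those not working and not actively searching are outside the labor force — including those who want a job but have given up searching).
Civilian working-age population = 954.27 + 643.61 = 1,597.88 thousand.
Unemployment rate = 78.87 / 954.27 = 8.26%.
Labor force participation rate = 954.27 / 1,597.88 = 59.72%.

Unemployment rate ≈ 8.26%; labor force participation rate ≈ 59.72%.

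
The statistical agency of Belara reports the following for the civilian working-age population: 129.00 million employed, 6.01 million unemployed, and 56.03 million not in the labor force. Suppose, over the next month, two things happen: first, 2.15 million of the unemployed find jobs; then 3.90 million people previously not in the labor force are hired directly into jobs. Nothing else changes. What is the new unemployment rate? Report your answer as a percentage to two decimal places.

Initially, labor force = 129.00 + 6.01 = 135.01 million, so u = 6.01/135.01 = 4.45%.
After the first change, unemployed falls and employed rises by 2.15; labor force unchanged → E = 131.15, U = 3.86, labor force = 135.01 million.
After the second change, employed and labor force both rise by 3.90; unemployed unchanged → E = 135.05, U = 3.86, labor force = 138.91 million.
New unemployment rate = 3.86 / 138.91 = 2.78%.

New unemployment rate ≈ 2.78%.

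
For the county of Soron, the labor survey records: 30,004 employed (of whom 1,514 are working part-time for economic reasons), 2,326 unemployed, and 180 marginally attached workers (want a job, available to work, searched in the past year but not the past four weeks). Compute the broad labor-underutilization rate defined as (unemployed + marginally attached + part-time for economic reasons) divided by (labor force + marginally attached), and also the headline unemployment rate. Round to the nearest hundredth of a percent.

Broad underutilization rate ≈ 12.37%; headline unemployment rate ≈ 7.19%.

Labor force = 30,004 + 2,326 = 32,330.
Numerator = 2,326 + 180 + 1,514 = 4,020.
Denominator = 32,330 + 180 = 32,510.
Broad rate = 4,020 / 32,510 = 12.37%.
Headline unemployment rate = 2,326 / 32,330 = 7.19%.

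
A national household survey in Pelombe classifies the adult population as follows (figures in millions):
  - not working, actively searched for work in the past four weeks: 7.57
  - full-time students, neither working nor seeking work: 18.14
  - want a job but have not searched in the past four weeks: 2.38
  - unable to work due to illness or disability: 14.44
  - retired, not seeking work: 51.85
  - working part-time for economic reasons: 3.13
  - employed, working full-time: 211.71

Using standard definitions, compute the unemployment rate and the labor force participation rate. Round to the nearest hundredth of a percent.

Employed = 3.13 + 211.71 = 214.84 million (anyone who worked, including part-time for economic reasons, counts as employed).
Unemployed = 7.57 million.
Labor force = 214.84 + 7.57 = 222.41 million.
Not in labor force = 18.14 + 2.38 + 14.44 + 51.85 = 86.81 million (those not working and not actively searching are outside the labor force — including those who want a job but have given up searching).
Civilian working-age population = 222.41 + 86.81 = 309.22 million.
Unemployment rate = 7.57 / 222.41 = 3.40%.
Labor force participation rate = 222.41 / 309.22 = 71.93%.

Unemployment rate ≈ 3.40%; labor force participation rate ≈ 71.93%.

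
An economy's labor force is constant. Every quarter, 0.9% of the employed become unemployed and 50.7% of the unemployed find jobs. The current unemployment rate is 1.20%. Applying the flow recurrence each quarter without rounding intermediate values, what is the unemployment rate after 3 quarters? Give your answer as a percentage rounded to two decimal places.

Unemployment rate after three quarters ≈ 1.68%.

With a fixed labor force, u_{t+1} = u_t + s·(1−u_t) − f·u_t = u_t·(1−s−f) + s.
Here 1−s−f = 0.484 and s = 0.009.
u_1 = 0.012000 × 0.484 + 0.009 = 0.014808.
u_2 = 0.014808 × 0.484 + 0.009 = 0.016167.
u_3 = 0.016167 × 0.484 + 0.009 = 0.016825.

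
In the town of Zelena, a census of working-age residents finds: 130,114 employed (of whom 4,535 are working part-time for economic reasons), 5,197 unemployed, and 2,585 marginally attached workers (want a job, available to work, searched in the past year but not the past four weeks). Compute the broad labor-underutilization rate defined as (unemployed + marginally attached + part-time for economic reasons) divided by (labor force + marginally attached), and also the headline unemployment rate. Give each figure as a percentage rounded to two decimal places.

Labor force = 130,114 + 5,197 = 135,311.
Numerator = 5,197 + 2,585 + 4,535 = 12,317.
Denominator = 135,311 + 2,585 = 137,896.
Broad rate = 12,317 / 137,896 = 8.93%.
Headline unemployment rate = 5,197 / 135,311 = 3.84%.

Broad underutilization rate ≈ 8.93%; headline unemployment rate ≈ 3.84%.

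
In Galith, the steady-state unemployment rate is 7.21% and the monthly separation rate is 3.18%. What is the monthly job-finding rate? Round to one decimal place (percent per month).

Job-finding rate ≈ 40.9% per month.

From u* = s/(s+f): f = s·(1−u)/u.
f = 3.18 × (1 − 0.0721) / 0.0721 = 2.9507 / 0.0721 ≈ 40.9% per month.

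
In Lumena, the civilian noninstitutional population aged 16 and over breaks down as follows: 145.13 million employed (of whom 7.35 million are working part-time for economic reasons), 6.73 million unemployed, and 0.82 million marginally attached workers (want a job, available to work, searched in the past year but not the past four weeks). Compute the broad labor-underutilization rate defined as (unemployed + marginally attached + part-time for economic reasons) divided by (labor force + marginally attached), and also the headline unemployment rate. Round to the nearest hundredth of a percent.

Labor force = 145.13 + 6.73 = 151.86 million.
Numerator = 6.73 + 0.82 + 7.35 = 14.90 million.
Denominator = 151.86 + 0.82 = 152.68 million.
Broad rate = 14.90 / 152.68 = 9.76%.
Headline unemployment rate = 6.73 / 151.86 = 4.43%.

Broad underutilization rate ≈ 9.76%; headline unemployment rate ≈ 4.43%.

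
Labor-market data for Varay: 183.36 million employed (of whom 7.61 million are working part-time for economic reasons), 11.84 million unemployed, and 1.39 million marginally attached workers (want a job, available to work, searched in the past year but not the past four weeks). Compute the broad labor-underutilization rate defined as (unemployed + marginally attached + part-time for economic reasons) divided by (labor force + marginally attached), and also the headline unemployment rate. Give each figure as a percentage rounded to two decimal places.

Labor force = 183.36 + 11.84 = 195.20 million.
Numerator = 11.84 + 1.39 + 7.61 = 20.84 million.
Denominator = 195.20 + 1.39 = 196.59 million.
Broad rate = 20.84 / 196.59 = 10.60%.
Headline unemployment rate = 11.84 / 195.20 = 6.07%.

Broad underutilization rate ≈ 10.60%; headline unemployment rate ≈ 6.07%.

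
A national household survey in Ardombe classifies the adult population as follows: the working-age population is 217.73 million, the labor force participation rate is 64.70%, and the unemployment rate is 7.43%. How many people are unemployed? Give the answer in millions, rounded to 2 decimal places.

About 10.47 million are unemployed.

Labor force = 0.6470 × 217.73 = 140.87 million.
Unemployed = 0.0743 × 140.87 ≈ 10.47 million.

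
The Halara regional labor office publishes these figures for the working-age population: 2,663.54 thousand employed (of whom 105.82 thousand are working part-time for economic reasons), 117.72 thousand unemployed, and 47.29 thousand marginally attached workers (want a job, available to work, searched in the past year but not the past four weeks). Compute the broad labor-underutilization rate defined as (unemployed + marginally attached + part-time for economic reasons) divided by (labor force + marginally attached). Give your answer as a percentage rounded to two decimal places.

Labor force = 2,663.54 + 117.72 = 2,781.26 thousand.
Numerator = 117.72 + 47.29 + 105.82 = 270.83 thousand.
Denominator = 2,781.26 + 47.29 = 2,828.55 thousand.
Broad rate = 270.83 / 2,828.55 = 9.57%.

Broad underutilization rate ≈ 9.57%.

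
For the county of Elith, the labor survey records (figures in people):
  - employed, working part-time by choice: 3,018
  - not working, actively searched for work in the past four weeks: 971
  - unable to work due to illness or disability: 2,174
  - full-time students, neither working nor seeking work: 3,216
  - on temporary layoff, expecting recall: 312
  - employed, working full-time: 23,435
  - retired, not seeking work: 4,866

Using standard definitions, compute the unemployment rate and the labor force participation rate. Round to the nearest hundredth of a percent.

Employed = 3,018 + 23,435 = 26,453.
Unemployed = 971 + 312 = 1,283 (jobless and actively searching, or on temporary layoff).
Labor force = 26,453 + 1,283 = 27,736.
Not in labor force = 2,174 + 3,216 + 4,866 = 10,256 (those not working and not actively searching are outside the labor force).
Civilian working-age population = 27,736 + 10,256 = 37,992.
Unemployment rate = 1,283 / 27,736 = 4.63%.
Labor force participation rate = 27,736 / 37,992 = 73.00%.

Unemployment rate ≈ 4.63%; labor force participation rate ≈ 73.00%.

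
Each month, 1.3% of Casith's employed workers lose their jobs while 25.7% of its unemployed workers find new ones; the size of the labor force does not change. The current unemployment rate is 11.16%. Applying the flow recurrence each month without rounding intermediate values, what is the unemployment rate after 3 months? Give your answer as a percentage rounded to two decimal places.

With a fixed labor force, u_{t+1} = u_t + s·(1−u_t) − f·u_t = u_t·(1−s−f) + s.
Here 1−s−f = 0.730 and s = 0.013.
u_1 = 0.111600 × 0.730 + 0.013 = 0.094468.
u_2 = 0.094468 × 0.730 + 0.013 = 0.081962.
u_3 = 0.081962 × 0.730 + 0.013 = 0.072832.

Unemployment rate after three months ≈ 7.28%.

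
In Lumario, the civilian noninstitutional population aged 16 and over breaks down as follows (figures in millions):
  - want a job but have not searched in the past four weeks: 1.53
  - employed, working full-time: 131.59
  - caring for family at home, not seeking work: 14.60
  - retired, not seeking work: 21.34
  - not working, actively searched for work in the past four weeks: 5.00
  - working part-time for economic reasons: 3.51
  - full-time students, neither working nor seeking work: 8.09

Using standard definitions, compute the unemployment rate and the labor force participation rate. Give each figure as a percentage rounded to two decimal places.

Employed = 131.59 + 3.51 = 135.10 million (anyone who worked, including part-time for economic reasons, counts as employed).
Unemployed = 5.00 million.
Labor force = 135.10 + 5.00 = 140.10 million.
Not in labor force = 1.53 + 14.60 + 21.34 + 8.09 = 45.56 million (those not working and not actively searching are outside the labor force — including those who want a job but have given up searching).
Civilian working-age population = 140.10 + 45.56 = 185.66 million.
Unemployment rate = 5.00 / 140.10 = 3.57%.
Labor force participation rate = 140.10 / 185.66 = 75.46%.

Unemployment rate ≈ 3.57%; labor force participation rate ≈ 75.46%.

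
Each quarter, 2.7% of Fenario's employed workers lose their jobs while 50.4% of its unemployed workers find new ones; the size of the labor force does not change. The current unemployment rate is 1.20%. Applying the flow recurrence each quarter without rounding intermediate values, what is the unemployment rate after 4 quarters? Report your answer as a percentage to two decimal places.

With a fixed labor force, u_{t+1} = u_t + s·(1−u_t) − f·u_t = u_t·(1−s−f) + s.
Here 1−s−f = 0.469 and s = 0.027.
u_1 = 0.012000 × 0.469 + 0.027 = 0.032628.
u_2 = 0.032628 × 0.469 + 0.027 = 0.042303.
u_3 = 0.042303 × 0.469 + 0.027 = 0.046840.
u_4 = 0.046840 × 0.469 + 0.027 = 0.048968.

Unemployment rate after four quarters ≈ 4.90%.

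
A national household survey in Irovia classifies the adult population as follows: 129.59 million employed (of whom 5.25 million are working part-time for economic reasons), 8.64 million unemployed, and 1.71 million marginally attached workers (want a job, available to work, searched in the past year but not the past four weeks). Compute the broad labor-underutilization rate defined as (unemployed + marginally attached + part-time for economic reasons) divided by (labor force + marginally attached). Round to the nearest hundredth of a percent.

Labor force = 129.59 + 8.64 = 138.23 million.
Numerator = 8.64 + 1.71 + 5.25 = 15.60 million.
Denominator = 138.23 + 1.71 = 139.94 million.
Broad rate = 15.60 / 139.94 = 11.15%.

Broad underutilization rate ≈ 11.15%.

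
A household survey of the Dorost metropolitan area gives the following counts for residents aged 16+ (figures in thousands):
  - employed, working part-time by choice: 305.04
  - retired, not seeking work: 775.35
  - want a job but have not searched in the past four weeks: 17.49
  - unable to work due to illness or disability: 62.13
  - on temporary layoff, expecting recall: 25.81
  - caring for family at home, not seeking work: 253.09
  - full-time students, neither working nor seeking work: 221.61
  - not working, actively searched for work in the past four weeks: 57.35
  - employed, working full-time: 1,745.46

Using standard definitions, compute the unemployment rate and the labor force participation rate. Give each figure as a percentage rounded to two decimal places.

Unemployment rate ≈ 3.90%; labor force participation rate ≈ 61.61%.

Employed = 305.04 + 1,745.46 = 2,050.50 thousand.
Unemployed = 25.81 + 57.35 = 83.16 thousand (jobless and actively searching, or on temporary layoff).
Labor force = 2,050.50 + 83.16 = 2,133.66 thousand.
Not in labor force = 775.35 + 17.49 + 62.13 + 253.09 + 221.61 = 1,329.67 thousand (those not working and not actively searching are outside the labor force — including those who want a job but have given up searching).
Civilian working-age population = 2,133.66 + 1,329.67 = 3,463.33 thousand.
Unemployment rate = 83.16 / 2,133.66 = 3.90%.
Labor force participation rate = 2,133.66 / 3,463.33 = 61.61%.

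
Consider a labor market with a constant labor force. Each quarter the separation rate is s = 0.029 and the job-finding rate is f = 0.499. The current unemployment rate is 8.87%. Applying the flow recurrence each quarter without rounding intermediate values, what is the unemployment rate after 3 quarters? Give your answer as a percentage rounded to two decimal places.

Unemployment rate after three quarters ≈ 5.85%.

With a fixed labor force, u_{t+1} = u_t + s·(1−u_t) − f·u_t = u_t·(1−s−f) + s.
Here 1−s−f = 0.472 and s = 0.029.
u_1 = 0.088700 × 0.472 + 0.029 = 0.070866.
u_2 = 0.070866 × 0.472 + 0.029 = 0.062449.
u_3 = 0.062449 × 0.472 + 0.029 = 0.058476.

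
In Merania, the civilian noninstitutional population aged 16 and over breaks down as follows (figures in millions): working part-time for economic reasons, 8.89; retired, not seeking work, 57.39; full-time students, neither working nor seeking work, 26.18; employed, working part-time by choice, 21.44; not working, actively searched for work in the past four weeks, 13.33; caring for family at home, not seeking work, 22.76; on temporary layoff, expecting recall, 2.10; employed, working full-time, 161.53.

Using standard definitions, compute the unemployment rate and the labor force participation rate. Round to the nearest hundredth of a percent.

Employed = 8.89 + 21.44 + 161.53 = 191.86 million (anyone who worked, including part-time for economic reasons, counts as employed).
Unemployed = 13.33 + 2.10 = 15.43 million (jobless and actively searching, or on temporary layoff).
Labor force = 191.86 + 15.43 = 207.29 million.
Not in labor force = 57.39 + 26.18 + 22.76 = 106.33 million (those not working and not actively searching are outside the labor force).
Civilian working-age population = 207.29 + 106.33 = 313.62 million.
Unemployment rate = 15.43 / 207.29 = 7.44%.
Labor force participation rate = 207.29 / 313.62 = 66.10%.

Unemployment rate ≈ 7.44%; labor force participation rate ≈ 66.10%.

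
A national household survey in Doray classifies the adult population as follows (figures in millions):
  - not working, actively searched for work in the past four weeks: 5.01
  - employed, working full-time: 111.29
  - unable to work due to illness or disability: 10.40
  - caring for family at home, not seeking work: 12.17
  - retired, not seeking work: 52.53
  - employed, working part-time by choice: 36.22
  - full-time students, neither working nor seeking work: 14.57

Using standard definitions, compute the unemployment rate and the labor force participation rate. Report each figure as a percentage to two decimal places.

Unemployment rate ≈ 3.28%; labor force participation rate ≈ 62.98%.

Employed = 111.29 + 36.22 = 147.51 million.
Unemployed = 5.01 million.
Labor force = 147.51 + 5.01 = 152.52 million.
Not in labor force = 10.40 + 12.17 + 52.53 + 14.57 = 89.67 million (those not working and not actively searching are outside the labor force).
Civilian working-age population = 152.52 + 89.67 = 242.19 million.
Unemployment rate = 5.01 / 152.52 = 3.28%.
Labor force participation rate = 152.52 / 242.19 = 62.98%.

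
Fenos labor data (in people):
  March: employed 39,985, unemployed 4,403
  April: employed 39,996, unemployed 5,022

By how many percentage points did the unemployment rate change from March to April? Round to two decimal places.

The unemployment rate changed by +1.24 percentage points.

March: labor force = 39,985 + 4,403 = 44,388; u = 4,403/44,388 = 9.92%.
April: labor force = 39,996 + 5,022 = 45,018; u = 5,022/45,018 = 11.16%.
Change = 11.16% − 9.92% = +1.24 pp.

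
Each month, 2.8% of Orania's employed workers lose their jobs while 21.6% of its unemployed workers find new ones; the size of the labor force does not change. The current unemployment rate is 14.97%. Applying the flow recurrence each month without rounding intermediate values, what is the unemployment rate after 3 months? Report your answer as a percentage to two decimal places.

Unemployment rate after three months ≈ 12.99%.

With a fixed labor force, u_{t+1} = u_t + s·(1−u_t) − f·u_t = u_t·(1−s−f) + s.
Here 1−s−f = 0.756 and s = 0.028.
u_1 = 0.149700 × 0.756 + 0.028 = 0.141173.
u_2 = 0.141173 × 0.756 + 0.028 = 0.134727.
u_3 = 0.134727 × 0.756 + 0.028 = 0.129854.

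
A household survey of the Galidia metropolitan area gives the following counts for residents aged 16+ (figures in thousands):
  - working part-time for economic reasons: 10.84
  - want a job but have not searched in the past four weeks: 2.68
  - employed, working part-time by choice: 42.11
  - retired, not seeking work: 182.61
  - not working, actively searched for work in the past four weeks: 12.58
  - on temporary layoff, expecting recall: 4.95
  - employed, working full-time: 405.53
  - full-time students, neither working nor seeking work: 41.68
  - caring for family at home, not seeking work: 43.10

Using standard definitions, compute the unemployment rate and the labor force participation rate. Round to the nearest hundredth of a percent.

Unemployment rate ≈ 3.68%; labor force participation rate ≈ 63.80%.

Employed = 10.84 + 42.11 + 405.53 = 458.48 thousand (anyone who worked, including part-time for economic reasons, counts as employed).
Unemployed = 12.58 + 4.95 = 17.53 thousand (jobless and actively searching, or on temporary layoff).
Labor force = 458.48 + 17.53 = 476.01 thousand.
Not in labor force = 2.68 + 182.61 + 41.68 + 43.10 = 270.07 thousand (those not working and not actively searching are outside the labor force — including those who want a job but have given up searching).
Civilian working-age population = 476.01 + 270.07 = 746.08 thousand.
Unemployment rate = 17.53 / 476.01 = 3.68%.
Labor force participation rate = 476.01 / 746.08 = 63.80%.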